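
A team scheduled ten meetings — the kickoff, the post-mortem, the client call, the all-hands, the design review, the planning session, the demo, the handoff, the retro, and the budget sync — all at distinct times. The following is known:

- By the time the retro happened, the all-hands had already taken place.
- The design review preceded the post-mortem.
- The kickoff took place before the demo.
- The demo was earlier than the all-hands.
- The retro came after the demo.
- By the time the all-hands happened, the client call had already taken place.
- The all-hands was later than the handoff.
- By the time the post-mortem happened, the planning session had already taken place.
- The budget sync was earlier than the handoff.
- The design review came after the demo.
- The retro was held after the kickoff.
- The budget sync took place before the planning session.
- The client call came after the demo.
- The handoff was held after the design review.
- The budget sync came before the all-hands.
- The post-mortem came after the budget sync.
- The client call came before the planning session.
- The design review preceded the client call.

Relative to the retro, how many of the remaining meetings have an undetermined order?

Forced before the retro: the all-hands, the budget sync, the client call, the demo, the design review, the handoff, and the kickoff.
That leaves the planning session and the post-mortem with no forced order relative to the retro — 2.

2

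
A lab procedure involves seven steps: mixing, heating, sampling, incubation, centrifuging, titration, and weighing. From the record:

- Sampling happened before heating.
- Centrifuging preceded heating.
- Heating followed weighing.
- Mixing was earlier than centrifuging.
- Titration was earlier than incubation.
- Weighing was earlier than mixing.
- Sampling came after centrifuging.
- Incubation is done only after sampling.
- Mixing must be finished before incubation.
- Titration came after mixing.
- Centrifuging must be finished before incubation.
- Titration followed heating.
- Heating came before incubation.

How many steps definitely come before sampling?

Directly stated before sampling: centrifuging.
Mixing reaches sampling via mixing → centrifuging → sampling.
Weighing reaches sampling via weighing → mixing → centrifuging → sampling.
That's centrifuging, mixing, and weighing — 3 in all.

3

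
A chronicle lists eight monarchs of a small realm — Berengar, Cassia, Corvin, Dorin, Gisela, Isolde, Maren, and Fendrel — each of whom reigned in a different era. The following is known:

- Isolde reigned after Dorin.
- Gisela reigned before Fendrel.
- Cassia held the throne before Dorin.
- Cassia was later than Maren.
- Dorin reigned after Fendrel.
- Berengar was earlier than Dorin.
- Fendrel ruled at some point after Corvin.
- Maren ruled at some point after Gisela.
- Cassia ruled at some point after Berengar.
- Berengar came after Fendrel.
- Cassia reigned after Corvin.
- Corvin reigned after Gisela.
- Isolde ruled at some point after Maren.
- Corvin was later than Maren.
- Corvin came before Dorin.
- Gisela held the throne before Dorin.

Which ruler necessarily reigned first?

Gisela has a chain of constraints placing them before every other ruler, so Gisela must be first.

Gisela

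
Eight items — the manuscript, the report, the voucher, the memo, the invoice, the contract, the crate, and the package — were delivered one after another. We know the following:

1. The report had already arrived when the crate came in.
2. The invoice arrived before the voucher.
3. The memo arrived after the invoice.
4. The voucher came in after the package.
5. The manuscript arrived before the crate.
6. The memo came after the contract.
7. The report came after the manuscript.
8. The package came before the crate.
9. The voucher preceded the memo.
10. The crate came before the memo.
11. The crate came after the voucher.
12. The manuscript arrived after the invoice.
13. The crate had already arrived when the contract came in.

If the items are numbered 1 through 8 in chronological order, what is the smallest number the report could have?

3

The invoice and the manuscript must both come before the report — 2 forced predecessors.
Nothing else is forced ahead of the report, so its earliest slot is position 2 + 1 = 3.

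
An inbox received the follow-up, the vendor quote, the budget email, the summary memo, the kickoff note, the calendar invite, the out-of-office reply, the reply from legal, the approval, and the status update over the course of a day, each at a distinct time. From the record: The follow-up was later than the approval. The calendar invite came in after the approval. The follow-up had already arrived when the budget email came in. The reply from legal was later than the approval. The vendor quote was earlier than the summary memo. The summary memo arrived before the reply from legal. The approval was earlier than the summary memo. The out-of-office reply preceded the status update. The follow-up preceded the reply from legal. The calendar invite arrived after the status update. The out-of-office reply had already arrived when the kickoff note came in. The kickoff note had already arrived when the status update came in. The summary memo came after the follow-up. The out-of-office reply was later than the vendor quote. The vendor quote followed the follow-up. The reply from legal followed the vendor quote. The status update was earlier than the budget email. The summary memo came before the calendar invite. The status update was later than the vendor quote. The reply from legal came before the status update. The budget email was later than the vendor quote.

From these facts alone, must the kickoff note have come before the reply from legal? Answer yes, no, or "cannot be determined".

cannot be determined

No chain of stated constraints runs from the kickoff note to the reply from legal, and none runs from the reply from legal to the kickoff note either.
So the relative order of the kickoff note and the reply from legal is not fixed by the given facts.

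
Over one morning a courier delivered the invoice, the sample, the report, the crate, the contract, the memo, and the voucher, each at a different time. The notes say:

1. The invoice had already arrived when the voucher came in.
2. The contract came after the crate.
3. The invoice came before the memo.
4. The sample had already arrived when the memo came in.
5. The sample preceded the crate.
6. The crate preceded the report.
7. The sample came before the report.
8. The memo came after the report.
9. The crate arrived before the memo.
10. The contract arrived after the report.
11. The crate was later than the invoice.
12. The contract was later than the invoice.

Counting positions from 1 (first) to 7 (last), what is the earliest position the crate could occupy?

The invoice and the sample must both come before the crate — 2 forced predecessors.
Nothing else is forced ahead of the crate, so its earliest slot is position 2 + 1 = 3.

3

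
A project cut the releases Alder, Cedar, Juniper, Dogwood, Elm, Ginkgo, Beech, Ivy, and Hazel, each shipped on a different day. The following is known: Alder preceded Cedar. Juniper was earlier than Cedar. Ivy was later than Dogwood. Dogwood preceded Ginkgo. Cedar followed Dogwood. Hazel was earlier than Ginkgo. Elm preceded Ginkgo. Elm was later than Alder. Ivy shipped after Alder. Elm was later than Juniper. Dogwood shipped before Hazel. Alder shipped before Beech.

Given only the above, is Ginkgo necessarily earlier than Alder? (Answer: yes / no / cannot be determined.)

Tracing the constraints gives Alder → Elm → Ginkgo, so Alder must come before Ginkgo.
That means Ginkgo cannot be before Alder.

no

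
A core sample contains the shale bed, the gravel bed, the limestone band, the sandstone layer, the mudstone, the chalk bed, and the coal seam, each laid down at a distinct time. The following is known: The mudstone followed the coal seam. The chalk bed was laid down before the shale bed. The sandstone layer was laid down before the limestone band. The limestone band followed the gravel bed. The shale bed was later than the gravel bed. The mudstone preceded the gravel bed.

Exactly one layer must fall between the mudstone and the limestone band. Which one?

the gravel bed

Tracing the constraints gives the mudstone → the gravel bed → the limestone band, so the gravel bed sits after the mudstone and before the limestone band.
No other layer is forced both after the mudstone and before the limestone band.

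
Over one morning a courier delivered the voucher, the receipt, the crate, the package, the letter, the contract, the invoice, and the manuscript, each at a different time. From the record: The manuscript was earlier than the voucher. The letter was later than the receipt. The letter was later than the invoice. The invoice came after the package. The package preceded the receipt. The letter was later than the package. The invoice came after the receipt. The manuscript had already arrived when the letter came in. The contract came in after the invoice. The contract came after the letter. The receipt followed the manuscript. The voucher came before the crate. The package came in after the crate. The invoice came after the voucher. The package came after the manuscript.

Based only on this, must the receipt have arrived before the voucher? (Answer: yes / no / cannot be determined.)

no

Tracing the constraints gives the voucher → the crate → the package → the receipt, so the voucher must come before the receipt.
That means the receipt cannot be before the voucher.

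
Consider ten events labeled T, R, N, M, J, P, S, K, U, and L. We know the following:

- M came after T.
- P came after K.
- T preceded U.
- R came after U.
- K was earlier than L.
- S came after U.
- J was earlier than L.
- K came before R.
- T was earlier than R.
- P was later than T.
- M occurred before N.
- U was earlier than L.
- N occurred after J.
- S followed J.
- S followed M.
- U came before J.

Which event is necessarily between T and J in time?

Tracing the constraints gives T → U → J, so U sits after T and before J.
No other event is forced both after T and before J.

U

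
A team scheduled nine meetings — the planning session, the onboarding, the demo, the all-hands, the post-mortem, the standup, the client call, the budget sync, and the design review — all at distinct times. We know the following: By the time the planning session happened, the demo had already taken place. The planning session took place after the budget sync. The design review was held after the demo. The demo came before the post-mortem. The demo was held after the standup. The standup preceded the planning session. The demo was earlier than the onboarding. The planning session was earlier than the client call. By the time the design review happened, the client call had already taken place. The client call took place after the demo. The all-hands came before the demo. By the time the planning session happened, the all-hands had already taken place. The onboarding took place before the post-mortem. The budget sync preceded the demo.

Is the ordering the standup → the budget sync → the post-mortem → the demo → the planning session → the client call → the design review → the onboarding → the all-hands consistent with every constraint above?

The constraints require the demo before the post-mortem, but in the proposed sequence the post-mortem appears ahead of the demo. That one violation is enough.

no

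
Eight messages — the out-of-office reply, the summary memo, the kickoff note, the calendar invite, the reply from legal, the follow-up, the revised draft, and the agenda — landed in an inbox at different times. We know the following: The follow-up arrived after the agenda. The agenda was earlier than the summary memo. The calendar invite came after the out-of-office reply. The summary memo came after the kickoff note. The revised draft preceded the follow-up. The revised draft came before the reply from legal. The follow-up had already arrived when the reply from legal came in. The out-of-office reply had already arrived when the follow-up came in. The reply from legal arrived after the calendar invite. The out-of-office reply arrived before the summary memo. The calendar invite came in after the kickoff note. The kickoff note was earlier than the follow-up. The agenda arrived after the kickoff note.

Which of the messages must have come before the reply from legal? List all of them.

the agenda, the calendar invite, the follow-up, the kickoff note, the out-of-office reply, the revised draft

Directly stated before the reply from legal: the calendar invite, the follow-up, and the revised draft.
The agenda reaches the reply from legal via the agenda → the follow-up → the reply from legal.
The kickoff note reaches the reply from legal via the kickoff note → the calendar invite → the reply from legal.
The out-of-office reply reaches the reply from legal via the out-of-office reply → the calendar invite → the reply from legal.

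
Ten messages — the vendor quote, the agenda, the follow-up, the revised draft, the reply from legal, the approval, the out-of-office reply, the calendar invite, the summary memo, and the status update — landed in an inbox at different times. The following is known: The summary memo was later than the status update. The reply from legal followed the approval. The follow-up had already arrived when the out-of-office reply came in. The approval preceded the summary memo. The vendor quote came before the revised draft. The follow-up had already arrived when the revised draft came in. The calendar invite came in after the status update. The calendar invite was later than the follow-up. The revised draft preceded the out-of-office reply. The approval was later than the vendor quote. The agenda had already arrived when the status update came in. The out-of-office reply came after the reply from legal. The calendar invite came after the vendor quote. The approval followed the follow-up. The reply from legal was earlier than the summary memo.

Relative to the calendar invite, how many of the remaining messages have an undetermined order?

5

Forced before the calendar invite: the agenda, the follow-up, the status update, and the vendor quote.
That leaves the approval, the out-of-office reply, the reply from legal, the revised draft, and the summary memo with no forced order relative to the calendar invite — 5.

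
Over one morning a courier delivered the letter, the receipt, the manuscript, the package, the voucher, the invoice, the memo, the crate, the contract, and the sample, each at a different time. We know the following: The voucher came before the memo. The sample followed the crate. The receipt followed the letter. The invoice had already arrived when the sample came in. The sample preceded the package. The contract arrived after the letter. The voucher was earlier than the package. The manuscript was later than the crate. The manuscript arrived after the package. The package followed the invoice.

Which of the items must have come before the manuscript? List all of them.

the crate, the invoice, the package, the sample, the voucher

Directly stated before the manuscript: the crate and the package.
The invoice reaches the manuscript via the invoice → the package → the manuscript.
The sample reaches the manuscript via the sample → the package → the manuscript.
The voucher reaches the manuscript via the voucher → the package → the manuscript.
No chain forces the memo (or any of the others) ahead of the manuscript.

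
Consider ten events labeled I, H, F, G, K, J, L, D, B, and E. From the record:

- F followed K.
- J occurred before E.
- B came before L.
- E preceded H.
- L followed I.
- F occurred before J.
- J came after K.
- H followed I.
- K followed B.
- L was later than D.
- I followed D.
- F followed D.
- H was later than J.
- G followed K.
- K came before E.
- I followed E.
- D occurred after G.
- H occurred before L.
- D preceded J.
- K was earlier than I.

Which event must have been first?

B has a chain of constraints placing it before every other event, so B must be first.

B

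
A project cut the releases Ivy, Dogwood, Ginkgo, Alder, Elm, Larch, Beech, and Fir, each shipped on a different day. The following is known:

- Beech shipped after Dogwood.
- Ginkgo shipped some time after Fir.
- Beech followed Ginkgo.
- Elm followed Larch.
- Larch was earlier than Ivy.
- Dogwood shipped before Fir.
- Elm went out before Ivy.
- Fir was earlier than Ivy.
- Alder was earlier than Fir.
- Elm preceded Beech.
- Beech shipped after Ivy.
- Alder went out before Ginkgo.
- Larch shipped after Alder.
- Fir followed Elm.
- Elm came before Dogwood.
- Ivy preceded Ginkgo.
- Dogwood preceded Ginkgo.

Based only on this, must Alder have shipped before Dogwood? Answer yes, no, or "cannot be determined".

yes

Chain the constraints: Alder → Larch → Elm → Dogwood. Each link is directly stated, so Alder comes before Dogwood.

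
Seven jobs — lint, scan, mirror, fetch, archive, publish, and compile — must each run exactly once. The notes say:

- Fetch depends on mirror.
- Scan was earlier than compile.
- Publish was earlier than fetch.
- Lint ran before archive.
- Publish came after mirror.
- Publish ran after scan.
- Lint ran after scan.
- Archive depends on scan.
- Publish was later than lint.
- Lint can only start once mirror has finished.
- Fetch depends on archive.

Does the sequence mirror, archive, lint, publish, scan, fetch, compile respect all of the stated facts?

The constraints require scan before publish, but in the proposed sequence publish appears ahead of scan. That one violation is enough.

no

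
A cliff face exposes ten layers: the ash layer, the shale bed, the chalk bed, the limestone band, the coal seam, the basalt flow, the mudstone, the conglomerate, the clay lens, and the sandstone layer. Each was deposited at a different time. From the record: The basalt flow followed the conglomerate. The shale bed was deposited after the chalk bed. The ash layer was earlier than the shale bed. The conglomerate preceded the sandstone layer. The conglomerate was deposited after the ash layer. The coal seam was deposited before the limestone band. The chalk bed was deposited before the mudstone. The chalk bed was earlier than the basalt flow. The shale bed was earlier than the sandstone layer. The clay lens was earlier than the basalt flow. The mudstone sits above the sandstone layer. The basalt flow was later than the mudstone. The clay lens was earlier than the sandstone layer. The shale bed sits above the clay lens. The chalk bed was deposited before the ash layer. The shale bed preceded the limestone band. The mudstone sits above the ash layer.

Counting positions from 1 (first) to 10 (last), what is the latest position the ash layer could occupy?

The ash layer must come before the basalt flow, the conglomerate, the limestone band, the mudstone, the sandstone layer, and the shale bed — 6 layers forced after it.
Everything else can be placed before the ash layer in some valid order, so the ash layer can sit as late as position 10 − 6 = 4.

4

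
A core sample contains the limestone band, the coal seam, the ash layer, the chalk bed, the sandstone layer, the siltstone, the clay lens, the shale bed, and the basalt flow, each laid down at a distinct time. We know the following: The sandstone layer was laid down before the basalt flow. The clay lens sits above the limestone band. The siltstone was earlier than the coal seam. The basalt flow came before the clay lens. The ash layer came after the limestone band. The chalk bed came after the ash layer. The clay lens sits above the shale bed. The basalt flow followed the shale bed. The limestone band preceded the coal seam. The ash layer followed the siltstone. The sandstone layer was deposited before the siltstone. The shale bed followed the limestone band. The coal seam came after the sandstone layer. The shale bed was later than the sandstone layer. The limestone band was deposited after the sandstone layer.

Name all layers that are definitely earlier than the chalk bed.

the ash layer, the limestone band, the sandstone layer, the siltstone

Directly stated before the chalk bed: the ash layer.
The limestone band reaches the chalk bed via the limestone band → the ash layer → the chalk bed.
The sandstone layer reaches the chalk bed via the sandstone layer → the siltstone → the ash layer → the chalk bed.
The siltstone reaches the chalk bed via the siltstone → the ash layer → the chalk bed.
No chain forces the shale bed (or any of the others) ahead of the chalk bed.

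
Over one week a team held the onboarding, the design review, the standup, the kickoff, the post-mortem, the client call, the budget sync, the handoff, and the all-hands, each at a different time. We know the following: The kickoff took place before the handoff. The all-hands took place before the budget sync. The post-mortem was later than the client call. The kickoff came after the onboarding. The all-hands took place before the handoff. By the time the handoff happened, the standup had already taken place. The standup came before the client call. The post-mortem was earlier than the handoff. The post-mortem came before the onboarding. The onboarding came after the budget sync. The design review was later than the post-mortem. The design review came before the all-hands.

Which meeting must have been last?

the handoff

Every other meeting has a chain of constraints placing it before the handoff, so the handoff is last.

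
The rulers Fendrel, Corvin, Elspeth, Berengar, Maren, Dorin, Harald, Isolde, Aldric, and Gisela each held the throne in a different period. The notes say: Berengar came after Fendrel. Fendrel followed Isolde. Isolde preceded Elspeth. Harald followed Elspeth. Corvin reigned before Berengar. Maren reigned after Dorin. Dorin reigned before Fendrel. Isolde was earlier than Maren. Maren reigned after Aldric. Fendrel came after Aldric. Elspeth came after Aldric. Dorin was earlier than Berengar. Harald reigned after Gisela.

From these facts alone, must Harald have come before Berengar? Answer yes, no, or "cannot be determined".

No chain of stated constraints runs from Harald to Berengar, and none runs from Berengar to Harald either.
So the relative order of Harald and Berengar is not fixed by the given facts.

cannot be determined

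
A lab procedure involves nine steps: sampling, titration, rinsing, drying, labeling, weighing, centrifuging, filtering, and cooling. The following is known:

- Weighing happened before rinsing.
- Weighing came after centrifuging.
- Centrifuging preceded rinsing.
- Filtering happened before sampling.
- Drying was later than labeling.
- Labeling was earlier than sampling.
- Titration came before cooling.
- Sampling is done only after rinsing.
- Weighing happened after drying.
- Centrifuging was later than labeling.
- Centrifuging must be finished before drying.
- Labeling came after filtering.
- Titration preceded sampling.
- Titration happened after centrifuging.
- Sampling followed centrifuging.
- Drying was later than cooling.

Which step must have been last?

sampling

Every other step has a chain of constraints placing it before sampling, so sampling is last.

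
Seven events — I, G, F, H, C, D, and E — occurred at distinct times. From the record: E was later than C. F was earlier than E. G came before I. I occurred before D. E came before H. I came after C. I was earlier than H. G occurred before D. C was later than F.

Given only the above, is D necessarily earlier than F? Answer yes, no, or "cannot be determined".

Tracing the constraints gives F → C → I → D, so F must come before D.
That means D cannot be before F.

no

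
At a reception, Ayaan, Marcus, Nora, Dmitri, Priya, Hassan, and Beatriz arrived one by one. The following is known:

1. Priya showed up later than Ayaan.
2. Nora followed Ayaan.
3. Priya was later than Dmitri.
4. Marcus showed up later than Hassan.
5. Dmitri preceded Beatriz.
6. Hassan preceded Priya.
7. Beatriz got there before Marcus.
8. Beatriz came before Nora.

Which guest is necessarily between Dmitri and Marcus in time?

Tracing the constraints gives Dmitri → Beatriz → Marcus, so Beatriz sits after Dmitri and before Marcus.
No other guest is forced both after Dmitri and before Marcus.

Beatriz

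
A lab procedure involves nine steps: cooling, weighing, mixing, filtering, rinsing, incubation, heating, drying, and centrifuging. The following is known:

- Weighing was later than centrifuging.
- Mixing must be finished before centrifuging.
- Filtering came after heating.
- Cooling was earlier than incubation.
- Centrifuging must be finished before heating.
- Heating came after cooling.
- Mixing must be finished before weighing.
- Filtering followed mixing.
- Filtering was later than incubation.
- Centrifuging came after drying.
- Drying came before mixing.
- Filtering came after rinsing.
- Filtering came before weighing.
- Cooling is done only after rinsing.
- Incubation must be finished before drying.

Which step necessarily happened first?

rinsing

Rinsing has a chain of constraints placing it before every other step, so rinsing must be first.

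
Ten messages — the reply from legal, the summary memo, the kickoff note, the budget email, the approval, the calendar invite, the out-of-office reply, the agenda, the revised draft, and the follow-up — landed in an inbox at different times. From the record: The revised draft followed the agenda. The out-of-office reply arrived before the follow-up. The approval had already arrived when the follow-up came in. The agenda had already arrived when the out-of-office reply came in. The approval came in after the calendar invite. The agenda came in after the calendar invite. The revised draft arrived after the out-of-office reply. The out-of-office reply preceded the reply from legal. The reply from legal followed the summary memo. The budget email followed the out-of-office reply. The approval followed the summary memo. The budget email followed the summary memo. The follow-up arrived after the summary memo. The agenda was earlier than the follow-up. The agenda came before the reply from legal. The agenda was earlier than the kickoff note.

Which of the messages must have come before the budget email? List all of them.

Directly stated before the budget email: the out-of-office reply and the summary memo.
The agenda reaches the budget email via the agenda → the out-of-office reply → the budget email.
The calendar invite reaches the budget email via the calendar invite → the agenda → the out-of-office reply → the budget email.

the agenda, the calendar invite, the out-of-office reply, the summary memo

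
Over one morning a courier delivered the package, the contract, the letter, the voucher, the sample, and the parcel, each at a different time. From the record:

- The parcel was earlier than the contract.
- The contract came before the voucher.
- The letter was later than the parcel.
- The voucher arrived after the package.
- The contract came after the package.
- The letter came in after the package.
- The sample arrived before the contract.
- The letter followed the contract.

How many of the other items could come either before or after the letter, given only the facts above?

Forced before the letter: the contract, the package, the parcel, and the sample.
That leaves the voucher with no forced order relative to the letter — 1.

1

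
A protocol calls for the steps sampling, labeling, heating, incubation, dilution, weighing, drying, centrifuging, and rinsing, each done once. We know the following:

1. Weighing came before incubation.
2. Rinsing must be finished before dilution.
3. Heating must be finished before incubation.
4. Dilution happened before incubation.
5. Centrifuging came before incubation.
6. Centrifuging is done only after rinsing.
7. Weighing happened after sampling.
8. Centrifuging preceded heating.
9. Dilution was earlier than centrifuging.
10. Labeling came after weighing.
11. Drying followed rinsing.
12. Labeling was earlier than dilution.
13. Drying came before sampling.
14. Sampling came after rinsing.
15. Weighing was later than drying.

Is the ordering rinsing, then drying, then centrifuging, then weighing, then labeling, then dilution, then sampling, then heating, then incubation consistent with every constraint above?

no

The constraints require sampling before weighing, but in the proposed sequence weighing appears ahead of sampling. That one violation is enough.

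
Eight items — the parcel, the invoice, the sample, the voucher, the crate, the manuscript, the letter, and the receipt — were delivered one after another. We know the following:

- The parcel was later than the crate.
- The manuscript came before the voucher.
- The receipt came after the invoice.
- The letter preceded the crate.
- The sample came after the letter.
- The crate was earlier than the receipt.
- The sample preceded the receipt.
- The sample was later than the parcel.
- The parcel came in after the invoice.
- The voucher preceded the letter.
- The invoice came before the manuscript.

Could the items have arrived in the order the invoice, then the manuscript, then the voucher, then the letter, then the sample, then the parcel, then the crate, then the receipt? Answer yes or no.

no

The constraints require the crate before the parcel, but in the proposed sequence the parcel appears ahead of the crate. That one violation is enough.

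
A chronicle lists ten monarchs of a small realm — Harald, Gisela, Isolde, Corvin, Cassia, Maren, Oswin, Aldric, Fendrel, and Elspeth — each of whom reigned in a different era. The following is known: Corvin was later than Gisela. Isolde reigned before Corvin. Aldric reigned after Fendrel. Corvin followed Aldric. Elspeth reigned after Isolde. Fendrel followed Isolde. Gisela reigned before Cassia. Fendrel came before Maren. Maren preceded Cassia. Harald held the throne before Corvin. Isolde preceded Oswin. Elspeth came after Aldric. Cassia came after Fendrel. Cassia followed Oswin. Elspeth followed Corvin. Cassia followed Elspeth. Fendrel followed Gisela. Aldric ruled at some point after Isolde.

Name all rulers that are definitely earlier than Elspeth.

Aldric, Corvin, Fendrel, Gisela, Harald, Isolde

Directly stated before Elspeth: Aldric, Corvin, and Isolde.
Fendrel reaches Elspeth via Fendrel → Aldric → Elspeth.
Gisela reaches Elspeth via Gisela → Corvin → Elspeth.
Harald reaches Elspeth via Harald → Corvin → Elspeth.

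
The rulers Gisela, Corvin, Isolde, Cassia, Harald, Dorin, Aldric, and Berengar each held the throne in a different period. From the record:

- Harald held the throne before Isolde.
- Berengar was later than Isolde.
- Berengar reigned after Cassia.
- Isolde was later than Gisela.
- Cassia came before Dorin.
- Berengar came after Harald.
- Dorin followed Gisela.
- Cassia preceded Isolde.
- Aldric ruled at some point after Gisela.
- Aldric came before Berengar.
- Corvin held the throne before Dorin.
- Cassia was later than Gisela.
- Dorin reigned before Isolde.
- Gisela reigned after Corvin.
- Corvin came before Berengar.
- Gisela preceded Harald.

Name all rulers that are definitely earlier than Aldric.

Directly stated before Aldric: Gisela.
Corvin reaches Aldric via Corvin → Gisela → Aldric.
No chain forces Berengar (or any of the others) ahead of Aldric.

Corvin, Gisela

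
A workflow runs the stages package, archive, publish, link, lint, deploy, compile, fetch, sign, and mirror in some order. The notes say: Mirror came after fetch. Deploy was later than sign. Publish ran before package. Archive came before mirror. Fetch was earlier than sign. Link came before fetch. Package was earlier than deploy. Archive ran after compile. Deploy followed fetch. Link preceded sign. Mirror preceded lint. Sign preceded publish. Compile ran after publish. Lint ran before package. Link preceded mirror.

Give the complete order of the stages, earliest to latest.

link, fetch, sign, publish, compile, archive, mirror, lint, package, deploy

The constraints fix every adjacent pair, so only one ordering works:
link → fetch → sign → publish → compile → archive → mirror → lint → package → deploy.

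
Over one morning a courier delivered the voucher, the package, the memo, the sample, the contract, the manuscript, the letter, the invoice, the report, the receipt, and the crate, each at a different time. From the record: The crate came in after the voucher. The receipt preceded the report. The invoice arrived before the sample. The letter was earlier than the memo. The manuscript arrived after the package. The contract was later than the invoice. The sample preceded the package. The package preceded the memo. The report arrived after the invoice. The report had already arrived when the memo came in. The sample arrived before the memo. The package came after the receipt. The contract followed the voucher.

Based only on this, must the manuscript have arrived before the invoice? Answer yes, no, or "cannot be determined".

Tracing the constraints gives the invoice → the sample → the package → the manuscript, so the invoice must come before the manuscript.
That means the manuscript cannot be before the invoice.

no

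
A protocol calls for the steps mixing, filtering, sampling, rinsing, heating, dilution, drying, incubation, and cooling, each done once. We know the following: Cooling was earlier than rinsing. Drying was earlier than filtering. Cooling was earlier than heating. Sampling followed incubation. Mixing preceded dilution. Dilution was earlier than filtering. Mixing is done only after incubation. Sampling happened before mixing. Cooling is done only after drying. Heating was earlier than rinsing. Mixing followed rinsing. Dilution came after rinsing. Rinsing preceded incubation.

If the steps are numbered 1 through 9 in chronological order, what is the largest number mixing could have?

7

Mixing must come before dilution and filtering — 2 steps forced after it.
Everything else can be placed before mixing in some valid order, so mixing can sit as late as position 9 − 2 = 7.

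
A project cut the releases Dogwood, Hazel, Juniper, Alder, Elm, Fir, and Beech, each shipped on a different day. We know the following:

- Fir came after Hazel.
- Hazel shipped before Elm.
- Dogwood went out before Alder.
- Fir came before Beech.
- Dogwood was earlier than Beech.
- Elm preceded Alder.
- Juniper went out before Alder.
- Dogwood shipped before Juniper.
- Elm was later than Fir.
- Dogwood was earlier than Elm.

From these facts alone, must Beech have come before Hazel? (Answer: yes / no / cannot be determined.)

Tracing the constraints gives Hazel → Fir → Beech, so Hazel must come before Beech.
That means Beech cannot be before Hazel.

no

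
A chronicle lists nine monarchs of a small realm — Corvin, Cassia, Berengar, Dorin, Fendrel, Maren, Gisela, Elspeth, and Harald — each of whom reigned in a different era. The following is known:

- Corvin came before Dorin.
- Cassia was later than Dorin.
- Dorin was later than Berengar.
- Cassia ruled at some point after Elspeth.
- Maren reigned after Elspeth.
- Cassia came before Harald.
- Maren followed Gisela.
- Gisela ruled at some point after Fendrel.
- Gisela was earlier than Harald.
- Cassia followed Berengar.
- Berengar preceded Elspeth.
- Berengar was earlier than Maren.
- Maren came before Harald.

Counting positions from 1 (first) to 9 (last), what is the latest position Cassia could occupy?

Cassia must come before Harald — 1 ruler forced after them.
Everything else can be placed before Cassia in some valid order, so Cassia can sit as late as position 9 − 1 = 8.

8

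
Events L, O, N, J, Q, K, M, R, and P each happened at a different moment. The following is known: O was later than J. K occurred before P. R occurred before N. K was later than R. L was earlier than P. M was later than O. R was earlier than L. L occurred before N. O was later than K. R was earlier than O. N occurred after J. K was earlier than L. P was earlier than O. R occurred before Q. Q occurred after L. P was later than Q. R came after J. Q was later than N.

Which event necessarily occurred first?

J has a chain of constraints placing it before every other event, so J must be first.

J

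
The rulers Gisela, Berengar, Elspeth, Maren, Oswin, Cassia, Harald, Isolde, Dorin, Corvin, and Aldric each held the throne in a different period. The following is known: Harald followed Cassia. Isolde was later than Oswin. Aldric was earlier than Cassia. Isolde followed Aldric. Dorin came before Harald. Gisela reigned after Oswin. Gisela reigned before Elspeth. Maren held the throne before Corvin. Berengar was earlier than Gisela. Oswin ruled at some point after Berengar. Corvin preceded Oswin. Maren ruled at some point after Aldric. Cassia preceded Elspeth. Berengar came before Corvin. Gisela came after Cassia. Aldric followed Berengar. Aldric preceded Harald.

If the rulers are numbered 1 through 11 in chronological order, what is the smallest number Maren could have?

Aldric and Berengar must both come before Maren — 2 forced predecessors.
Nothing else is forced ahead of Maren, so their earliest slot is position 2 + 1 = 3.

3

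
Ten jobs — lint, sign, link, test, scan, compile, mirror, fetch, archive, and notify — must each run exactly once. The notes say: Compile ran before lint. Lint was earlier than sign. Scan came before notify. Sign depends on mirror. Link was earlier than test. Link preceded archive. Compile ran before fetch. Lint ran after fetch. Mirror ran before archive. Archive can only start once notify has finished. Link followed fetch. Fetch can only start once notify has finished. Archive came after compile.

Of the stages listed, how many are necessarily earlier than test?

5

Directly stated before test: link.
Compile reaches test via compile → fetch → link → test.
Fetch reaches test via fetch → link → test.
Notify reaches test via notify → fetch → link → test.
Likewise scan reaches test by chaining the stated constraints.
No chain forces sign (or any of the others) ahead of test.
That's compile, fetch, link, notify, and scan — 5 in all.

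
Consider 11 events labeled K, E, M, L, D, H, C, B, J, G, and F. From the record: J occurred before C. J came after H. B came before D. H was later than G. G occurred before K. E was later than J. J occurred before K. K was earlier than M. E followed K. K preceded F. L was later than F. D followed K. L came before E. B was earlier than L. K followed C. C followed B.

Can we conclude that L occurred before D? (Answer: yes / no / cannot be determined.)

cannot be determined

No chain of stated constraints runs from L to D, and none runs from D to L either.
So the relative order of L and D is not fixed by the given facts.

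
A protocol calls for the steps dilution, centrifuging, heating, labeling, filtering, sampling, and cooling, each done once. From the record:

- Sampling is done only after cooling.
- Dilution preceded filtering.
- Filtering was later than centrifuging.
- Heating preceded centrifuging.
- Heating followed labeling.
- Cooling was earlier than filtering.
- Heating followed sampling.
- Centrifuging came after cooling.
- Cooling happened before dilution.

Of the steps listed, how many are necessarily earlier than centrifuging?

Directly stated before centrifuging: cooling and heating.
Labeling reaches centrifuging via labeling → heating → centrifuging.
Sampling reaches centrifuging via sampling → heating → centrifuging.
That's cooling, heating, labeling, and sampling — 4 in all.

4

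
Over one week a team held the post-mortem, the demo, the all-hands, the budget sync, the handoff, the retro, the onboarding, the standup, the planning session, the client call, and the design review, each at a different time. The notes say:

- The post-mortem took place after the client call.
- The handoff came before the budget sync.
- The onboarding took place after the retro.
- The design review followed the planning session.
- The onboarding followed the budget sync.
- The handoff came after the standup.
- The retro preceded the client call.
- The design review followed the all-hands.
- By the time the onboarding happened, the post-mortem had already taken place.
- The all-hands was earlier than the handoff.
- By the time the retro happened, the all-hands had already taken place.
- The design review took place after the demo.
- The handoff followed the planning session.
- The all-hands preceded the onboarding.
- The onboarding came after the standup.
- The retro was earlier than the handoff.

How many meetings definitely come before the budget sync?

Directly stated before the budget sync: the handoff.
The all-hands reaches the budget sync via the all-hands → the handoff → the budget sync.
The planning session reaches the budget sync via the planning session → the handoff → the budget sync.
The retro reaches the budget sync via the retro → the handoff → the budget sync.
Likewise the standup reaches the budget sync by chaining the stated constraints.
No chain forces the design review (or any of the others) ahead of the budget sync.
That's the all-hands, the handoff, the planning session, the retro, and the standup — 5 in all.

5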